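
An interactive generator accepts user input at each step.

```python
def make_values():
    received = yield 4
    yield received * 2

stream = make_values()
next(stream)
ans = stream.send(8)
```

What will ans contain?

Step 1: next(stream) advances to first yield, producing 4.
Step 2: send(8) resumes, received = 8.
Step 3: yield received * 2 = 8 * 2 = 16.
Therefore ans = 16.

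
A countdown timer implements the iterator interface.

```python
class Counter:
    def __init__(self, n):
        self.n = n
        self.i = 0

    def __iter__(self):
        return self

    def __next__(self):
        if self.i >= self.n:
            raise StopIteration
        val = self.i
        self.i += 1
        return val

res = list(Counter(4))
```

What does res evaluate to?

Step 1: Counter(4) creates an iterator counting 0 to 3.
Step 2: list() consumes all values: [0, 1, 2, 3].
Therefore res = [0, 1, 2, 3].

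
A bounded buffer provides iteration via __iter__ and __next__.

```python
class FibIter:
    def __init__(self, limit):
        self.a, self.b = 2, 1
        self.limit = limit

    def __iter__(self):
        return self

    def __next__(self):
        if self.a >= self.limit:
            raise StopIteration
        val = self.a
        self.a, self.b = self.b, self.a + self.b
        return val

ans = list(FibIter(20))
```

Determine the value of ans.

Step 1: Fibonacci-like sequence (a=2, b=1) until >= 20:
  Yield 2, then a,b = 1,3
  Yield 1, then a,b = 3,4
  Yield 3, then a,b = 4,7
  Yield 4, then a,b = 7,11
  Yield 7, then a,b = 11,18
  Yield 11, then a,b = 18,29
  Yield 18, then a,b = 29,47
Step 2: 29 >= 20, stop.
Therefore ans = [2, 1, 3, 4, 7, 11, 18].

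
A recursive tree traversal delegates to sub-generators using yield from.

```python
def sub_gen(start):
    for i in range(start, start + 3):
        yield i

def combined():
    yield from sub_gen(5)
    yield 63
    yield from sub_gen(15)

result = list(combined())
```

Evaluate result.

Step 1: combined() delegates to sub_gen(5):
  yield 5
  yield 6
  yield 7
Step 2: yield 63
Step 3: Delegates to sub_gen(15):
  yield 15
  yield 16
  yield 17
Therefore result = [5, 6, 7, 63, 15, 16, 17].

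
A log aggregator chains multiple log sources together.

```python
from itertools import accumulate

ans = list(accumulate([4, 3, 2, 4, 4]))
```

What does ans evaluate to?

Step 1: accumulate computes running sums:
  + 4 = 4
  + 3 = 7
  + 2 = 9
  + 4 = 13
  + 4 = 17
Therefore ans = [4, 7, 9, 13, 17].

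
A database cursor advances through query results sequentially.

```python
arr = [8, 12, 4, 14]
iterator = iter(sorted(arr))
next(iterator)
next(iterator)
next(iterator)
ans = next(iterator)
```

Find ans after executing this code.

Step 1: sorted([8, 12, 4, 14]) = [4, 8, 12, 14].
Step 2: Create iterator and skip 3 elements.
Step 3: next() returns 14.
Therefore ans = 14.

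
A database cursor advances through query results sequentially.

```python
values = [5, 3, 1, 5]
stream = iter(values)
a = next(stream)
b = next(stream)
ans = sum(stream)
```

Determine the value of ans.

Step 1: Create iterator over [5, 3, 1, 5].
Step 2: a = next() = 5, b = next() = 3.
Step 3: sum() of remaining [1, 5] = 6.
Therefore ans = 6.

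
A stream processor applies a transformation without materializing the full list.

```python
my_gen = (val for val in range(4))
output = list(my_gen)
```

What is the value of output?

Step 1: Generator expression iterates range(4): [0, 1, 2, 3].
Step 2: list() collects all values.
Therefore output = [0, 1, 2, 3].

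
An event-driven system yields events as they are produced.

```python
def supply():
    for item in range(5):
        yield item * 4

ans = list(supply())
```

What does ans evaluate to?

Step 1: For each item in range(5), yield item * 4:
  item=0: yield 0 * 4 = 0
  item=1: yield 1 * 4 = 4
  item=2: yield 2 * 4 = 8
  item=3: yield 3 * 4 = 12
  item=4: yield 4 * 4 = 16
Therefore ans = [0, 4, 8, 12, 16].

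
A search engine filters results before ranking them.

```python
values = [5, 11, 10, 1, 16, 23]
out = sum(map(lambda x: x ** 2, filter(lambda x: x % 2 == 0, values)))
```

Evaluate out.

Step 1: Filter even numbers from [5, 11, 10, 1, 16, 23]: [10, 16]
Step 2: Square each: [100, 256]
Step 3: Sum = 356.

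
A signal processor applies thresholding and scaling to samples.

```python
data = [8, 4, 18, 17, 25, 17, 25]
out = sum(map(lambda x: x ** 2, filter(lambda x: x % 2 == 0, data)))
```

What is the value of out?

Step 1: Filter even numbers from [8, 4, 18, 17, 25, 17, 25]: [8, 4, 18]
Step 2: Square each: [64, 16, 324]
Step 3: Sum = 404.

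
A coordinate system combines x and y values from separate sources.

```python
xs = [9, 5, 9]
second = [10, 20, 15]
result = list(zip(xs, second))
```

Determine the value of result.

Step 1: zip pairs elements at same index:
  Index 0: (9, 10)
  Index 1: (5, 20)
  Index 2: (9, 15)
Therefore result = [(9, 10), (5, 20), (9, 15)].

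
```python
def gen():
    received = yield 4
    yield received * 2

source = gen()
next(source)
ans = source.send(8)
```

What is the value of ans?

Step 1: next(source) advances to first yield, producing 4.
Step 2: send(8) resumes, received = 8.
Step 3: yield received * 2 = 8 * 2 = 16.
Therefore ans = 16.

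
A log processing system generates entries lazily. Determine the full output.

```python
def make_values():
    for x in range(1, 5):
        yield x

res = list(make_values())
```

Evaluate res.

Step 1: The generator yields each value from range(1, 5).
Step 2: list() consumes all yields: [1, 2, 3, 4].
Therefore res = [1, 2, 3, 4].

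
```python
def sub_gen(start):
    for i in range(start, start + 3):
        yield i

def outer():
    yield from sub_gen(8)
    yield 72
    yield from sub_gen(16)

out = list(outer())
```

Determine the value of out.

Step 1: outer() delegates to sub_gen(8):
  yield 8
  yield 9
  yield 10
Step 2: yield 72
Step 3: Delegates to sub_gen(16):
  yield 16
  yield 17
  yield 18
Therefore out = [8, 9, 10, 72, 16, 17, 18].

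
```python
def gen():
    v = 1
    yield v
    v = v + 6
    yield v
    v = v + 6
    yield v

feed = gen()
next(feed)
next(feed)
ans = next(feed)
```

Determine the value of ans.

Step 1: Trace through generator execution:
  Yield 1: v starts at 1, yield 1
  Yield 2: v = 1 + 6 = 7, yield 7
  Yield 3: v = 7 + 6 = 13, yield 13
Step 2: First next() gets 1, second next() gets the second value, third next() yields 13.
Therefore ans = 13.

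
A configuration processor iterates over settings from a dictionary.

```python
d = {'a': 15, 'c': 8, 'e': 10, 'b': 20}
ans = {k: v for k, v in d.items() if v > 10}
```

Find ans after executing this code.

Step 1: Filter items where value > 10:
  'a': 15 > 10: kept
  'c': 8 <= 10: removed
  'e': 10 <= 10: removed
  'b': 20 > 10: kept
Therefore ans = {'a': 15, 'b': 20}.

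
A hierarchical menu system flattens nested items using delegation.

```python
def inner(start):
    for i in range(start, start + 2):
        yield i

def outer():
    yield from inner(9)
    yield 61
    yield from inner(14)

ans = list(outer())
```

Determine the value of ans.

Step 1: outer() delegates to inner(9):
  yield 9
  yield 10
Step 2: yield 61
Step 3: Delegates to inner(14):
  yield 14
  yield 15
Therefore ans = [9, 10, 61, 14, 15].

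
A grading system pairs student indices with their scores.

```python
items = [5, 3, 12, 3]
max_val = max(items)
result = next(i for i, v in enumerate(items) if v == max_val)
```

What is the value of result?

Step 1: max([5, 3, 12, 3]) = 12.
Step 2: Find first index where value == 12:
  Index 0: 5 != 12
  Index 1: 3 != 12
  Index 2: 12 == 12, found!
Therefore result = 2.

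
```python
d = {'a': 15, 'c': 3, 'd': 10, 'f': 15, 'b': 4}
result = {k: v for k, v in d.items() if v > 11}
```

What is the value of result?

Step 1: Filter items where value > 11:
  'a': 15 > 11: kept
  'c': 3 <= 11: removed
  'd': 10 <= 11: removed
  'f': 15 > 11: kept
  'b': 4 <= 11: removed
Therefore result = {'a': 15, 'f': 15}.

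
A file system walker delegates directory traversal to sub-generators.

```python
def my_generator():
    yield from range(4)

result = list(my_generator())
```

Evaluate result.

Step 1: yield from delegates to the iterable, yielding each element.
Step 2: Collected values: [0, 1, 2, 3].
Therefore result = [0, 1, 2, 3].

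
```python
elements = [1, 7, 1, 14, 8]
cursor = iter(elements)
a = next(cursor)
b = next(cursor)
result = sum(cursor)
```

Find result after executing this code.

Step 1: Create iterator over [1, 7, 1, 14, 8].
Step 2: a = next() = 1, b = next() = 7.
Step 3: sum() of remaining [1, 14, 8] = 23.
Therefore result = 23.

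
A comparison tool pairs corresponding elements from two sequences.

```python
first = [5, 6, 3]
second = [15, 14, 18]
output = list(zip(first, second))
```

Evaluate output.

Step 1: zip pairs elements at same index:
  Index 0: (5, 15)
  Index 1: (6, 14)
  Index 2: (3, 18)
Therefore output = [(5, 15), (6, 14), (3, 18)].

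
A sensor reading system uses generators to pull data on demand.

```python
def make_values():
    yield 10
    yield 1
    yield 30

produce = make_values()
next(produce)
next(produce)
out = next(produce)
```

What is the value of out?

Step 1: make_values() creates a generator.
Step 2: next(produce) yields 10 (consumed and discarded).
Step 3: next(produce) yields 1 (consumed and discarded).
Step 4: next(produce) yields 30, assigned to out.
Therefore out = 30.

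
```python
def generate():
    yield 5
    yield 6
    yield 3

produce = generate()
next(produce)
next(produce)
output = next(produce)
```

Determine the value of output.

Step 1: generate() creates a generator.
Step 2: next(produce) yields 5 (consumed and discarded).
Step 3: next(produce) yields 6 (consumed and discarded).
Step 4: next(produce) yields 3, assigned to output.
Therefore output = 3.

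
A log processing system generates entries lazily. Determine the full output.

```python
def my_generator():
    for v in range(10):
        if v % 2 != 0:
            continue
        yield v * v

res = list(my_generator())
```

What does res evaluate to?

Step 1: Only yield v**2 when v is divisible by 2:
  v=0: 0 % 2 == 0, yield 0**2 = 0
  v=2: 2 % 2 == 0, yield 2**2 = 4
  v=4: 4 % 2 == 0, yield 4**2 = 16
  v=6: 6 % 2 == 0, yield 6**2 = 36
  v=8: 8 % 2 == 0, yield 8**2 = 64
Therefore res = [0, 4, 16, 36, 64].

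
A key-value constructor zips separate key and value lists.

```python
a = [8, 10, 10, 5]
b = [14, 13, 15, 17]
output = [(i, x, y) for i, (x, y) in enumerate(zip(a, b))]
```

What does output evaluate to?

Step 1: enumerate(zip(a, b)) gives index with paired elements:
  i=0: (8, 14)
  i=1: (10, 13)
  i=2: (10, 15)
  i=3: (5, 17)
Therefore output = [(0, 8, 14), (1, 10, 13), (2, 10, 15), (3, 5, 17)].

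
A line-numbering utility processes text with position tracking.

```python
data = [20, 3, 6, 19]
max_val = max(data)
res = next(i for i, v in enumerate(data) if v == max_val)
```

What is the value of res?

Step 1: max([20, 3, 6, 19]) = 20.
Step 2: Find first index where value == 20:
  Index 0: 20 == 20, found!
Therefore res = 0.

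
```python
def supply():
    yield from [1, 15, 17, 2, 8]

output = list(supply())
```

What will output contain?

Step 1: yield from delegates to the iterable, yielding each element.
Step 2: Collected values: [1, 15, 17, 2, 8].
Therefore output = [1, 15, 17, 2, 8].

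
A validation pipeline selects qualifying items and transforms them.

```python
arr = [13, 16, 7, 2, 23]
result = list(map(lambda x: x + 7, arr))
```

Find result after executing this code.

Step 1: Apply lambda x: x + 7 to each element:
  13 -> 20
  16 -> 23
  7 -> 14
  2 -> 9
  23 -> 30
Therefore result = [20, 23, 14, 9, 30].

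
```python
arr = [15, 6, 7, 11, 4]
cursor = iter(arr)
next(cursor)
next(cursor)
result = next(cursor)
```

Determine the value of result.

Step 1: Create iterator over [15, 6, 7, 11, 4].
Step 2: next() consumes 15.
Step 3: next() consumes 6.
Step 4: next() returns 7.
Therefore result = 7.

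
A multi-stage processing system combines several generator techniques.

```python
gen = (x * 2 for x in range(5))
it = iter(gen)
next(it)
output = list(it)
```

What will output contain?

Step 1: Generator produces [0, 2, 4, 6, 8].
Step 2: next(it) consumes first element (0).
Step 3: list(it) collects remaining: [2, 4, 6, 8].
Therefore output = [2, 4, 6, 8].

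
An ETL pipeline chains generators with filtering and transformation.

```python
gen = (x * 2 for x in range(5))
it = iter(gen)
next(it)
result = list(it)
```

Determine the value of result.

Step 1: Generator produces [0, 2, 4, 6, 8].
Step 2: next(it) consumes first element (0).
Step 3: list(it) collects remaining: [2, 4, 6, 8].
Therefore result = [2, 4, 6, 8].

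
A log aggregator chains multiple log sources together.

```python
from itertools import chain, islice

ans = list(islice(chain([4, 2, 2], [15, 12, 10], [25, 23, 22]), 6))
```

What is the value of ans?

Step 1: chain([4, 2, 2], [15, 12, 10], [25, 23, 22]) = [4, 2, 2, 15, 12, 10, 25, 23, 22].
Step 2: islice takes first 6 elements: [4, 2, 2, 15, 12, 10].
Therefore ans = [4, 2, 2, 15, 12, 10].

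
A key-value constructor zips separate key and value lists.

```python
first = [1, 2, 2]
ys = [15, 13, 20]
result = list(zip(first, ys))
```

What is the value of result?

Step 1: zip pairs elements at same index:
  Index 0: (1, 15)
  Index 1: (2, 13)
  Index 2: (2, 20)
Therefore result = [(1, 15), (2, 13), (2, 20)].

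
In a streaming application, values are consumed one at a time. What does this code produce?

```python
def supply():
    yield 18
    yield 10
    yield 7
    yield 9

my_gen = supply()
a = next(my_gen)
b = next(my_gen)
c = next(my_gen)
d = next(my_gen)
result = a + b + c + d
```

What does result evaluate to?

Step 1: Create generator and consume all values:
  a = next(my_gen) = 18
  b = next(my_gen) = 10
  c = next(my_gen) = 7
  d = next(my_gen) = 9
Step 2: result = 18 + 10 + 7 + 9 = 44.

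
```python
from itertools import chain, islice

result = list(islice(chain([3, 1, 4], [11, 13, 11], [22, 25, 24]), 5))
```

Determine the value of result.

Step 1: chain([3, 1, 4], [11, 13, 11], [22, 25, 24]) = [3, 1, 4, 11, 13, 11, 22, 25, 24].
Step 2: islice takes first 5 elements: [3, 1, 4, 11, 13].
Therefore result = [3, 1, 4, 11, 13].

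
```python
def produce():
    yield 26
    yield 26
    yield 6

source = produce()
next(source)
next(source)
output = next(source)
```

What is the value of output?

Step 1: produce() creates a generator.
Step 2: next(source) yields 26 (consumed and discarded).
Step 3: next(source) yields 26 (consumed and discarded).
Step 4: next(source) yields 6, assigned to output.
Therefore output = 6.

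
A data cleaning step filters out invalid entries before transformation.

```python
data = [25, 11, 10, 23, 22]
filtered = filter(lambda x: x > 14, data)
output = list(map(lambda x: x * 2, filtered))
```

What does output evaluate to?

Step 1: Filter data for elements > 14:
  25: kept
  11: removed
  10: removed
  23: kept
  22: kept
Step 2: Map x * 2 on filtered [25, 23, 22]:
  25 -> 50
  23 -> 46
  22 -> 44
Therefore output = [50, 46, 44].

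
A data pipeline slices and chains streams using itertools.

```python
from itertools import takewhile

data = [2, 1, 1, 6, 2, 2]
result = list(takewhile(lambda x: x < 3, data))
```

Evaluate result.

Step 1: takewhile stops at first element >= 3:
  2 < 3: take
  1 < 3: take
  1 < 3: take
  6 >= 3: stop
Therefore result = [2, 1, 1].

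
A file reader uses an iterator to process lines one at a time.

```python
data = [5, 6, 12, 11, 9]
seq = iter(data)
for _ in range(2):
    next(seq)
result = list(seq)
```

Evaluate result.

Step 1: Create iterator over [5, 6, 12, 11, 9].
Step 2: Advance 2 positions (consuming [5, 6]).
Step 3: list() collects remaining elements: [12, 11, 9].
Therefore result = [12, 11, 9].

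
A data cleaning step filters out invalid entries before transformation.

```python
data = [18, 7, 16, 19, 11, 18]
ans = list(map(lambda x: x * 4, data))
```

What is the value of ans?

Step 1: Apply lambda x: x * 4 to each element:
  18 -> 72
  7 -> 28
  16 -> 64
  19 -> 76
  11 -> 44
  18 -> 72
Therefore ans = [72, 28, 64, 76, 44, 72].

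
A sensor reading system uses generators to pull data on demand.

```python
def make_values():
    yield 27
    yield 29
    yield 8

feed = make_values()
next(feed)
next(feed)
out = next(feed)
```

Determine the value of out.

Step 1: make_values() creates a generator.
Step 2: next(feed) yields 27 (consumed and discarded).
Step 3: next(feed) yields 29 (consumed and discarded).
Step 4: next(feed) yields 8, assigned to out.
Therefore out = 8.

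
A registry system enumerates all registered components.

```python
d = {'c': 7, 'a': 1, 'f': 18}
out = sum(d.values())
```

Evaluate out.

Step 1: d.values() = [7, 1, 18].
Step 2: sum = 26.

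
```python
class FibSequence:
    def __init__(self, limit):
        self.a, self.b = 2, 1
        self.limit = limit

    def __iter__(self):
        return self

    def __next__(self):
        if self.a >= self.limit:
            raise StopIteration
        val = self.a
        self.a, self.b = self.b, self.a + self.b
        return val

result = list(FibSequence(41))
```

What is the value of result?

Step 1: Fibonacci-like sequence (a=2, b=1) until >= 41:
  Yield 2, then a,b = 1,3
  Yield 1, then a,b = 3,4
  Yield 3, then a,b = 4,7
  Yield 4, then a,b = 7,11
  Yield 7, then a,b = 11,18
  Yield 11, then a,b = 18,29
  Yield 18, then a,b = 29,47
  Yield 29, then a,b = 47,76
Step 2: 47 >= 41, stop.
Therefore result = [2, 1, 3, 4, 7, 11, 18, 29].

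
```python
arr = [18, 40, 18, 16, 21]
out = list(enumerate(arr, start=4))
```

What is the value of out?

Step 1: enumerate with start=4:
  (4, 18)
  (5, 40)
  (6, 18)
  (7, 16)
  (8, 21)
Therefore out = [(4, 18), (5, 40), (6, 18), (7, 16), (8, 21)].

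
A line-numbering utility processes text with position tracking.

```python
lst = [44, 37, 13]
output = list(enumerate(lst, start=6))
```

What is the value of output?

Step 1: enumerate with start=6:
  (6, 44)
  (7, 37)
  (8, 13)
Therefore output = [(6, 44), (7, 37), (8, 13)].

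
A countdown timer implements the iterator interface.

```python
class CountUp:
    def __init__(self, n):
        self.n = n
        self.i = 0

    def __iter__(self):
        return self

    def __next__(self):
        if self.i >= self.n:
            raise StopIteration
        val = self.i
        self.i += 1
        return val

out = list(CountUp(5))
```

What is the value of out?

Step 1: CountUp(5) creates an iterator counting 0 to 4.
Step 2: list() consumes all values: [0, 1, 2, 3, 4].
Therefore out = [0, 1, 2, 3, 4].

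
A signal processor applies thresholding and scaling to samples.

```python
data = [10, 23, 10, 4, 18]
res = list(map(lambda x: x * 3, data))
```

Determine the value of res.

Step 1: Apply lambda x: x * 3 to each element:
  10 -> 30
  23 -> 69
  10 -> 30
  4 -> 12
  18 -> 54
Therefore res = [30, 69, 30, 12, 54].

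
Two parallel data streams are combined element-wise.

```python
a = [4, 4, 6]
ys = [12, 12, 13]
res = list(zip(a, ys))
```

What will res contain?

Step 1: zip pairs elements at same index:
  Index 0: (4, 12)
  Index 1: (4, 12)
  Index 2: (6, 13)
Therefore res = [(4, 12), (4, 12), (6, 13)].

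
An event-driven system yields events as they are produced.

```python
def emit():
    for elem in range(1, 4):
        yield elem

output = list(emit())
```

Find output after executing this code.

Step 1: The generator yields each value from range(1, 4).
Step 2: list() consumes all yields: [1, 2, 3].
Therefore output = [1, 2, 3].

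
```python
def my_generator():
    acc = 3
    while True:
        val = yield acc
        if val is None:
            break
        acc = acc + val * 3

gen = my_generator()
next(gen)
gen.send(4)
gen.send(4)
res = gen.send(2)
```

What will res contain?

Step 1: next() -> yield acc=3.
Step 2: send(4) -> val=4, acc = 3 + 4*3 = 15, yield 15.
Step 3: send(4) -> val=4, acc = 15 + 4*3 = 27, yield 27.
Step 4: send(2) -> val=2, acc = 27 + 2*3 = 33, yield 33.
Therefore res = 33.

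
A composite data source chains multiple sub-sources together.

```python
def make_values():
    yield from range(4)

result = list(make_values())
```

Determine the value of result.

Step 1: yield from delegates to the iterable, yielding each element.
Step 2: Collected values: [0, 1, 2, 3].
Therefore result = [0, 1, 2, 3].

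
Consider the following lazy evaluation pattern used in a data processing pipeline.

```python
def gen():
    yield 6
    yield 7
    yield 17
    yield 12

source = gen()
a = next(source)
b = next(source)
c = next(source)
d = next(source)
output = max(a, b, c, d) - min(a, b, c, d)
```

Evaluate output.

Step 1: Create generator and consume all values:
  a = next(source) = 6
  b = next(source) = 7
  c = next(source) = 17
  d = next(source) = 12
Step 2: max = 17, min = 6, output = 17 - 6 = 11.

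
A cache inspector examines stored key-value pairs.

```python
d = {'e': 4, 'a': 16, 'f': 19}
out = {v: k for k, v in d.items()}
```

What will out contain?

Step 1: Invert dict (swap keys and values):
  'e': 4 -> 4: 'e'
  'a': 16 -> 16: 'a'
  'f': 19 -> 19: 'f'
Therefore out = {4: 'e', 16: 'a', 19: 'f'}.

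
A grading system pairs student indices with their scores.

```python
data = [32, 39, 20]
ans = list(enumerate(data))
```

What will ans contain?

Step 1: enumerate pairs each element with its index:
  (0, 32)
  (1, 39)
  (2, 20)
Therefore ans = [(0, 32), (1, 39), (2, 20)].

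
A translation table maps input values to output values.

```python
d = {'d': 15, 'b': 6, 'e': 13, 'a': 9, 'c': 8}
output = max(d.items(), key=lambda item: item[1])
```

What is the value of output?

Step 1: Find item with maximum value:
  ('d', 15)
  ('b', 6)
  ('e', 13)
  ('a', 9)
  ('c', 8)
Step 2: Maximum value is 15 at key 'd'.
Therefore output = ('d', 15).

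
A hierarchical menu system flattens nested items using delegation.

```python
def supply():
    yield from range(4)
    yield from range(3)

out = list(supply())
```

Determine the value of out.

Step 1: Trace yields in order:
  yield 0
  yield 1
  yield 2
  yield 3
  yield 0
  yield 1
  yield 2
Therefore out = [0, 1, 2, 3, 0, 1, 2].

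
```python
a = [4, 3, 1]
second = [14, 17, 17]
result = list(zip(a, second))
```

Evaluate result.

Step 1: zip pairs elements at same index:
  Index 0: (4, 14)
  Index 1: (3, 17)
  Index 2: (1, 17)
Therefore result = [(4, 14), (3, 17), (1, 17)].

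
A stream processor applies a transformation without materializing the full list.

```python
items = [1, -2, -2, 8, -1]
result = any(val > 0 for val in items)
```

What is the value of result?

Step 1: Check val > 0 for each element in [1, -2, -2, 8, -1]:
  1 > 0: True
  -2 > 0: False
  -2 > 0: False
  8 > 0: True
  -1 > 0: False
Step 2: any() returns True.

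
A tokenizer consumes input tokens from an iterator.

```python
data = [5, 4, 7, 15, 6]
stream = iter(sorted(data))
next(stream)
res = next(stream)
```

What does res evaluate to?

Step 1: sorted([5, 4, 7, 15, 6]) = [4, 5, 6, 7, 15].
Step 2: Create iterator and skip 1 elements.
Step 3: next() returns 5.
Therefore res = 5.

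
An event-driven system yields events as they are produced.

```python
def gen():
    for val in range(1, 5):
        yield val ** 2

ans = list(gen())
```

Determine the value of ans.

Step 1: For each val in range(1, 5), yield val**2:
  val=1: yield 1**2 = 1
  val=2: yield 2**2 = 4
  val=3: yield 3**2 = 9
  val=4: yield 4**2 = 16
Therefore ans = [1, 4, 9, 16].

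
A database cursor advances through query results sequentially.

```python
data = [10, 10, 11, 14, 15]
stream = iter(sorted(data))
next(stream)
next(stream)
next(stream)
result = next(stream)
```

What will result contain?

Step 1: sorted([10, 10, 11, 14, 15]) = [10, 10, 11, 14, 15].
Step 2: Create iterator and skip 3 elements.
Step 3: next() returns 14.
Therefore result = 14.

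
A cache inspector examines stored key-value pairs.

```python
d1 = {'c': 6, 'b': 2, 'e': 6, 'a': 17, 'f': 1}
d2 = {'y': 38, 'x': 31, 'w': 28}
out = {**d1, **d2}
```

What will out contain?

Step 1: Merge d1 and d2 (d2 values override on key conflicts).
Step 2: d1 has keys ['c', 'b', 'e', 'a', 'f'], d2 has keys ['y', 'x', 'w'].
Therefore out = {'c': 6, 'b': 2, 'e': 6, 'a': 17, 'f': 1, 'y': 38, 'x': 31, 'w': 28}.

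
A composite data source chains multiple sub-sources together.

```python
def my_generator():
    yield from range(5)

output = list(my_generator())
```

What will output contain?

Step 1: yield from delegates to the iterable, yielding each element.
Step 2: Collected values: [0, 1, 2, 3, 4].
Therefore output = [0, 1, 2, 3, 4].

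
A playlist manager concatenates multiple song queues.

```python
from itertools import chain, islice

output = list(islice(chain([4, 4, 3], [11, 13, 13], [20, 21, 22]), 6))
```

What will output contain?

Step 1: chain([4, 4, 3], [11, 13, 13], [20, 21, 22]) = [4, 4, 3, 11, 13, 13, 20, 21, 22].
Step 2: islice takes first 6 elements: [4, 4, 3, 11, 13, 13].
Therefore output = [4, 4, 3, 11, 13, 13].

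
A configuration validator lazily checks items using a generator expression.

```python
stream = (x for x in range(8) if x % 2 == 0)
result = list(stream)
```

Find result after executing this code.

Step 1: Filter range(8) keeping only even values:
  x=0: even, included
  x=1: odd, excluded
  x=2: even, included
  x=3: odd, excluded
  x=4: even, included
  x=5: odd, excluded
  x=6: even, included
  x=7: odd, excluded
Therefore result = [0, 2, 4, 6].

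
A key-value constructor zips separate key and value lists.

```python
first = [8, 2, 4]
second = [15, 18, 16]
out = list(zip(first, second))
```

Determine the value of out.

Step 1: zip pairs elements at same index:
  Index 0: (8, 15)
  Index 1: (2, 18)
  Index 2: (4, 16)
Therefore out = [(8, 15), (2, 18), (4, 16)].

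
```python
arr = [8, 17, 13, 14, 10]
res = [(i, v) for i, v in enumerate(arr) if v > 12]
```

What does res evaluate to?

Step 1: Filter enumerate([8, 17, 13, 14, 10]) keeping v > 12:
  (0, 8): 8 <= 12, excluded
  (1, 17): 17 > 12, included
  (2, 13): 13 > 12, included
  (3, 14): 14 > 12, included
  (4, 10): 10 <= 12, excluded
Therefore res = [(1, 17), (2, 13), (3, 14)].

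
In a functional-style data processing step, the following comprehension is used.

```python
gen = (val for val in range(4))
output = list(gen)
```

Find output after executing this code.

Step 1: Generator expression iterates range(4): [0, 1, 2, 3].
Step 2: list() collects all values.
Therefore output = [0, 1, 2, 3].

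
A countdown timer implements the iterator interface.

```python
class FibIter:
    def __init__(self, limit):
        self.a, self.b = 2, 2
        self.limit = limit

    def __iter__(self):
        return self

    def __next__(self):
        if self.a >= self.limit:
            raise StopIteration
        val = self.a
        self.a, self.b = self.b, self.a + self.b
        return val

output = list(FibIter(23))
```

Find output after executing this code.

Step 1: Fibonacci-like sequence (a=2, b=2) until >= 23:
  Yield 2, then a,b = 2,4
  Yield 2, then a,b = 4,6
  Yield 4, then a,b = 6,10
  Yield 6, then a,b = 10,16
  Yield 10, then a,b = 16,26
  Yield 16, then a,b = 26,42
Step 2: 26 >= 23, stop.
Therefore output = [2, 2, 4, 6, 10, 16].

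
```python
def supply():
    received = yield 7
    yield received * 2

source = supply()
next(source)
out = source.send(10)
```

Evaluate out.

Step 1: next(source) advances to first yield, producing 7.
Step 2: send(10) resumes, received = 10.
Step 3: yield received * 2 = 10 * 2 = 20.
Therefore out = 20.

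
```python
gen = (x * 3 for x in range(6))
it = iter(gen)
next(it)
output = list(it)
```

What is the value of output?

Step 1: Generator produces [0, 3, 6, 9, 12, 15].
Step 2: next(it) consumes first element (0).
Step 3: list(it) collects remaining: [3, 6, 9, 12, 15].
Therefore output = [3, 6, 9, 12, 15].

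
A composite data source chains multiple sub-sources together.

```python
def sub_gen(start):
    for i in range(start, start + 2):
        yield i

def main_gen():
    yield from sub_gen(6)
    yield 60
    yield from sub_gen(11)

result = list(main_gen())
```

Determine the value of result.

Step 1: main_gen() delegates to sub_gen(6):
  yield 6
  yield 7
Step 2: yield 60
Step 3: Delegates to sub_gen(11):
  yield 11
  yield 12
Therefore result = [6, 7, 60, 11, 12].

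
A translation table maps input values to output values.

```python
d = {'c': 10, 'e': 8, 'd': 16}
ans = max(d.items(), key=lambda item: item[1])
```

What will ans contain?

Step 1: Find item with maximum value:
  ('c', 10)
  ('e', 8)
  ('d', 16)
Step 2: Maximum value is 16 at key 'd'.
Therefore ans = ('d', 16).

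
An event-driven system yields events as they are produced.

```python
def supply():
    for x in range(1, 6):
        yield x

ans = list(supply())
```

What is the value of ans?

Step 1: The generator yields each value from range(1, 6).
Step 2: list() consumes all yields: [1, 2, 3, 4, 5].
Therefore ans = [1, 2, 3, 4, 5].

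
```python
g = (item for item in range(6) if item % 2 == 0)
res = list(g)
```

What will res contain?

Step 1: Filter range(6) keeping only even values:
  item=0: even, included
  item=1: odd, excluded
  item=2: even, included
  item=3: odd, excluded
  item=4: even, included
  item=5: odd, excluded
Therefore res = [0, 2, 4].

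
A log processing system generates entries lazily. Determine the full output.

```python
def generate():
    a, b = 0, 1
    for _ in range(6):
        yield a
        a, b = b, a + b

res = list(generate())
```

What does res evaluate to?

Step 1: Fibonacci-like sequence starting with a=0, b=1:
  Iteration 1: yield a=0, then a,b = 1,1
  Iteration 2: yield a=1, then a,b = 1,2
  Iteration 3: yield a=1, then a,b = 2,3
  Iteration 4: yield a=2, then a,b = 3,5
  Iteration 5: yield a=3, then a,b = 5,8
  Iteration 6: yield a=5, then a,b = 8,13
Therefore res = [0, 1, 1, 2, 3, 5].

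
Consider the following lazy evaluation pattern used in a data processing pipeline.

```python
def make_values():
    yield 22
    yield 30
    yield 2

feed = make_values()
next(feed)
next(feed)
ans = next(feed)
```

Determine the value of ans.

Step 1: make_values() creates a generator.
Step 2: next(feed) yields 22 (consumed and discarded).
Step 3: next(feed) yields 30 (consumed and discarded).
Step 4: next(feed) yields 2, assigned to ans.
Therefore ans = 2.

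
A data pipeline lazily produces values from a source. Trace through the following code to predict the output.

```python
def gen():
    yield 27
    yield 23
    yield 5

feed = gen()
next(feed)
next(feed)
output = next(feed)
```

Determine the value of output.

Step 1: gen() creates a generator.
Step 2: next(feed) yields 27 (consumed and discarded).
Step 3: next(feed) yields 23 (consumed and discarded).
Step 4: next(feed) yields 5, assigned to output.
Therefore output = 5.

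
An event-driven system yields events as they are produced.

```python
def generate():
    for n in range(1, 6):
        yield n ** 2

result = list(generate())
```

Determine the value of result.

Step 1: For each n in range(1, 6), yield n**2:
  n=1: yield 1**2 = 1
  n=2: yield 2**2 = 4
  n=3: yield 3**2 = 9
  n=4: yield 4**2 = 16
  n=5: yield 5**2 = 25
Therefore result = [1, 4, 9, 16, 25].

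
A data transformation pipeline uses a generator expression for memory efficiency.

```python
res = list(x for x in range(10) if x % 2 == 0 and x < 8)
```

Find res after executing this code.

Step 1: Filter range(10) where x % 2 == 0 and x < 8:
  x=0: both conditions met, included
  x=1: excluded (1 % 2 != 0)
  x=2: both conditions met, included
  x=3: excluded (3 % 2 != 0)
  x=4: both conditions met, included
  x=5: excluded (5 % 2 != 0)
  x=6: both conditions met, included
  x=7: excluded (7 % 2 != 0)
  x=8: excluded (8 >= 8)
  x=9: excluded (9 % 2 != 0, 9 >= 8)
Therefore res = [0, 2, 4, 6].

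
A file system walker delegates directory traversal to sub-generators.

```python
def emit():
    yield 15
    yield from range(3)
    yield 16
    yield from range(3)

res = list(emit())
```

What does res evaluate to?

Step 1: Trace yields in order:
  yield 15
  yield 0
  yield 1
  yield 2
  yield 16
  yield 0
  yield 1
  yield 2
Therefore res = [15, 0, 1, 2, 16, 0, 1, 2].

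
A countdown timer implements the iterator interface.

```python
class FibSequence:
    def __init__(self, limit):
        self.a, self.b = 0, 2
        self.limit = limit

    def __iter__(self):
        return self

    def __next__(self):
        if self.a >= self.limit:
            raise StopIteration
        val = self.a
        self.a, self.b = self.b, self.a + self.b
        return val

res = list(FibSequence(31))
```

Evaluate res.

Step 1: Fibonacci-like sequence (a=0, b=2) until >= 31:
  Yield 0, then a,b = 2,2
  Yield 2, then a,b = 2,4
  Yield 2, then a,b = 4,6
  Yield 4, then a,b = 6,10
  Yield 6, then a,b = 10,16
  Yield 10, then a,b = 16,26
  Yield 16, then a,b = 26,42
  Yield 26, then a,b = 42,68
Step 2: 42 >= 31, stop.
Therefore res = [0, 2, 2, 4, 6, 10, 16, 26].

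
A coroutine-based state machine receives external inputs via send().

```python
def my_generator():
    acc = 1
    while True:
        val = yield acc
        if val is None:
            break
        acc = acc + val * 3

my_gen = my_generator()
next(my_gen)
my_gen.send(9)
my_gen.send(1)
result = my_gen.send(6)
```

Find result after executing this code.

Step 1: next() -> yield acc=1.
Step 2: send(9) -> val=9, acc = 1 + 9*3 = 28, yield 28.
Step 3: send(1) -> val=1, acc = 28 + 1*3 = 31, yield 31.
Step 4: send(6) -> val=6, acc = 31 + 6*3 = 49, yield 49.
Therefore result = 49.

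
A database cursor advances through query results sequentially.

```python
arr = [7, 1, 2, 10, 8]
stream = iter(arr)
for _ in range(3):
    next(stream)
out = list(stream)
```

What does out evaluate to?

Step 1: Create iterator over [7, 1, 2, 10, 8].
Step 2: Advance 3 positions (consuming [7, 1, 2]).
Step 3: list() collects remaining elements: [10, 8].
Therefore out = [10, 8].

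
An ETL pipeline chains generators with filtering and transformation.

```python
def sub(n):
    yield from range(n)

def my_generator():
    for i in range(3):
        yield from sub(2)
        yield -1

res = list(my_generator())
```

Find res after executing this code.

Step 1: For each i in range(3):
  i=0: yield from sub(2) -> [0, 1], then yield -1
  i=1: yield from sub(2) -> [0, 1], then yield -1
  i=2: yield from sub(2) -> [0, 1], then yield -1
Therefore res = [0, 1, -1, 0, 1, -1, 0, 1, -1].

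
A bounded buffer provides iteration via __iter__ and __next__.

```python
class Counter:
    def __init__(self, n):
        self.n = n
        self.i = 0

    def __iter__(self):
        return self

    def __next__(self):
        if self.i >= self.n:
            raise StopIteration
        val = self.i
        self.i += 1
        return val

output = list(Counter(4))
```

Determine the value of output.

Step 1: Counter(4) creates an iterator counting 0 to 3.
Step 2: list() consumes all values: [0, 1, 2, 3].
Therefore output = [0, 1, 2, 3].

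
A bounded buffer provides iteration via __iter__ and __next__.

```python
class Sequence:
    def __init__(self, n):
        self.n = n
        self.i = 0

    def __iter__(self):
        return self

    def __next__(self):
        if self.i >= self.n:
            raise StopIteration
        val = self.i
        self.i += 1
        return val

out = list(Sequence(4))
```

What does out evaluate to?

Step 1: Sequence(4) creates an iterator counting 0 to 3.
Step 2: list() consumes all values: [0, 1, 2, 3].
Therefore out = [0, 1, 2, 3].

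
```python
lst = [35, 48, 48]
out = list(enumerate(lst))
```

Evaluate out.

Step 1: enumerate pairs each element with its index:
  (0, 35)
  (1, 48)
  (2, 48)
Therefore out = [(0, 35), (1, 48), (2, 48)].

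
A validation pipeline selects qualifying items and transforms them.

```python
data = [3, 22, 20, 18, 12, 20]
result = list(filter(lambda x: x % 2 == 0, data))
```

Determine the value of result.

Step 1: Filter elements divisible by 2:
  3 % 2 = 1: removed
  22 % 2 = 0: kept
  20 % 2 = 0: kept
  18 % 2 = 0: kept
  12 % 2 = 0: kept
  20 % 2 = 0: kept
Therefore result = [22, 20, 18, 12, 20].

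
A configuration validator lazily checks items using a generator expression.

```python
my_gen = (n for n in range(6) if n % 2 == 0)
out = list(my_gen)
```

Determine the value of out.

Step 1: Filter range(6) keeping only even values:
  n=0: even, included
  n=1: odd, excluded
  n=2: even, included
  n=3: odd, excluded
  n=4: even, included
  n=5: odd, excluded
Therefore out = [0, 2, 4].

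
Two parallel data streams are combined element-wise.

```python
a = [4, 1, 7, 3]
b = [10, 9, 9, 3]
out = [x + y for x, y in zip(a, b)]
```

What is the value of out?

Step 1: Add corresponding elements:
  4 + 10 = 14
  1 + 9 = 10
  7 + 9 = 16
  3 + 3 = 6
Therefore out = [14, 10, 16, 6].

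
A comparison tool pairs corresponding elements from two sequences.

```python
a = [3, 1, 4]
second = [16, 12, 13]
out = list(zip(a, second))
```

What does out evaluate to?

Step 1: zip pairs elements at same index:
  Index 0: (3, 16)
  Index 1: (1, 12)
  Index 2: (4, 13)
Therefore out = [(3, 16), (1, 12), (4, 13)].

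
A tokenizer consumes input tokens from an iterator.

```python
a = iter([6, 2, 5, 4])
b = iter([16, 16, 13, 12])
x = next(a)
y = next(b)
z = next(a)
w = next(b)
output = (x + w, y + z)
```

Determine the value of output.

Step 1: a iterates [6, 2, 5, 4], b iterates [16, 16, 13, 12].
Step 2: x = next(a) = 6, y = next(b) = 16.
Step 3: z = next(a) = 2, w = next(b) = 16.
Step 4: output = (6 + 16, 16 + 2) = (22, 18).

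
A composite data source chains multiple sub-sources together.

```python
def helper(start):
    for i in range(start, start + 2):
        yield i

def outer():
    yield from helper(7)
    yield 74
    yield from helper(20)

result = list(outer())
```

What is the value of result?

Step 1: outer() delegates to helper(7):
  yield 7
  yield 8
Step 2: yield 74
Step 3: Delegates to helper(20):
  yield 20
  yield 21
Therefore result = [7, 8, 74, 20, 21].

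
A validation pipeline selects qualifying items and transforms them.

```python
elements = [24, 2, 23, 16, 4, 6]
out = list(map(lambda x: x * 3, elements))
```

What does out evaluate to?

Step 1: Apply lambda x: x * 3 to each element:
  24 -> 72
  2 -> 6
  23 -> 69
  16 -> 48
  4 -> 12
  6 -> 18
Therefore out = [72, 6, 69, 48, 12, 18].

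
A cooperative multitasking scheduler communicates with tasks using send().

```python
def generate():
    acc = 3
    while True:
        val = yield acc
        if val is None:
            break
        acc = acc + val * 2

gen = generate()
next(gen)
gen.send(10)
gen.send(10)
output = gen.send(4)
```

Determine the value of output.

Step 1: next() -> yield acc=3.
Step 2: send(10) -> val=10, acc = 3 + 10*2 = 23, yield 23.
Step 3: send(10) -> val=10, acc = 23 + 10*2 = 43, yield 43.
Step 4: send(4) -> val=4, acc = 43 + 4*2 = 51, yield 51.
Therefore output = 51.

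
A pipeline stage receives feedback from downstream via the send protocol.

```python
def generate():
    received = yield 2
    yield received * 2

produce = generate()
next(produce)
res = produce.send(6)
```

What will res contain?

Step 1: next(produce) advances to first yield, producing 2.
Step 2: send(6) resumes, received = 6.
Step 3: yield received * 2 = 6 * 2 = 12.
Therefore res = 12.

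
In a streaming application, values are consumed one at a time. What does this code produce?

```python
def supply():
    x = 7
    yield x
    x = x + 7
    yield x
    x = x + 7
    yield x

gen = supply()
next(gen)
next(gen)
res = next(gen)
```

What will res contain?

Step 1: Trace through generator execution:
  Yield 1: x starts at 7, yield 7
  Yield 2: x = 7 + 7 = 14, yield 14
  Yield 3: x = 14 + 7 = 21, yield 21
Step 2: First next() gets 7, second next() gets the second value, third next() yields 21.
Therefore res = 21.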